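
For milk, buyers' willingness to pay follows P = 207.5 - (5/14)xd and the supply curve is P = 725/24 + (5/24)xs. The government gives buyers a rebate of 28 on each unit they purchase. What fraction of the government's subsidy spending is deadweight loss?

DWL / government spending = 336/4927

Pre-subsidy: 207.5 - (5/14)x = 725/24 + (5/24)x gives x* = 5957/19 and P* = 1815/19.
With the rebate, buyers effectively pay Pb = Ps − 28, where Ps is the price sellers receive.
On the curves, Pb = 207.5 - (5/14)x and Ps = 725/24 + (5/24)x; the wedge Ps − Pb = 28 gives 725/24 + (5/24)x − (207.5 - (5/14)x) = 28, so x' = 34489/95.
Then Pb = 207.5 − (5/14)·(34489/95) = 1479/19 and Ps = 725/24 + (5/24)·(34489/95) = 2011/19.
ΔCS = ½(5957/19 + 34489/95)(1815/19 − 1479/19) = 10798032/1805; ΔPS = ½(5957/19 + 34489/95)(2011/19 − 1815/19) = 6298852/1805.
Government spending = 28 × 34489/95 = 965692/95.
DWL = ½ × 28 × (34489/95 − 5957/19) = 65856/95; fraction = (65856/95) / (965692/95) = 336/4927.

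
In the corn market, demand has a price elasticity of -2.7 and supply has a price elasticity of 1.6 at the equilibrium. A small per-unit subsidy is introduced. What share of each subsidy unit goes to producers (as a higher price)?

Producer share = 27/43

For a small subsidy around the equilibrium, the benefit split depends on the relative slopes, which at a point are proportional to the elasticities.
Buyer share = εs/(εs + |εd|) = 1.6/(1.6 + 2.7) = 16/43; seller share = |εd|/(εs + |εd|) = 27/43.
So producers capture 27/43 of the subsidy.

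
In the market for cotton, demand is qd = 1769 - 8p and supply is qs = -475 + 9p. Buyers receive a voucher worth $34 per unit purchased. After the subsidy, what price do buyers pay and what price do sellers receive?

Pre-subsidy: 1769 - 8p = -475 + 9p gives p* = 132, q* = 713.
With the rebate, buyers effectively pay pb = ps − 34, where ps is the price sellers receive.
Demand in terms of ps becomes qd = 1769 − 8(ps − 34) = 2041 - 8ps. Setting this equal to supply: 2041 - 8ps = -475 + 9ps, so ps = 148.
Buyers pay pb = 148 − 34 = 114; q' = -475 + 9·148 = 857.

Buyers pay $114; sellers receive $148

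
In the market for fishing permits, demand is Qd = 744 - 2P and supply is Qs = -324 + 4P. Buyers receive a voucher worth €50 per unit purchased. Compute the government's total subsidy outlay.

Pre-subsidy: 744 - 2P = -324 + 4P gives P* = 178, Q* = 388.
With the rebate, buyers effectively pay Pb = Ps − 50, where Ps is the price sellers receive.
Demand in terms of Ps becomes Qd = 744 − 2(Ps − 50) = 844 - 2Ps. Setting this equal to supply: 844 - 2Ps = -324 + 4Ps, so Ps = 584/3.
Buyers pay Pb = 584/3 − 50 = 434/3; Q' = -324 + 4·(584/3) = 1364/3.
Government outlay = subsidy × quantity = 50 × 1364/3 = 68200/3.

Government cost = 68200/3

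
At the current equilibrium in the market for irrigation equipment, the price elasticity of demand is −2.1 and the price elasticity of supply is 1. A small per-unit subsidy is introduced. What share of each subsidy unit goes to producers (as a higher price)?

Producer share = 21/31

For a small subsidy around the equilibrium, the benefit split depends on the relative slopes, which at a point are proportional to the elasticities.
Buyer share = εs/(εs + |εd|) = 1/(1 + 2.1) = 10/31; seller share = |εd|/(εs + |εd|) = 21/31.
So producers capture 21/31 of the subsidy.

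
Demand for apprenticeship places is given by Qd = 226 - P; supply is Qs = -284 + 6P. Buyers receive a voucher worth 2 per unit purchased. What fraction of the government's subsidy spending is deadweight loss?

Pre-subsidy: 226 - P = -284 + 6P gives P* = 510/7, Q* = 1072/7.
With the rebate, buyers effectively pay Pb = Ps − 2, where Ps is the price sellers receive.
Demand in terms of Ps becomes Qd = 226 − 1(Ps − 2) = 228 - Ps. Setting this equal to supply: 228 - Ps = -284 + 6Ps, so Ps = 512/7.
Buyers pay Pb = 512/7 − 2 = 498/7; Q' = -284 + 6·(512/7) = 1084/7.
ΔCS = ½(1072/7 + 1084/7)(510/7 − 498/7) = 264; ΔPS = ½(1072/7 + 1084/7)(512/7 − 510/7) = 44.
Government spending = 2 × 1084/7 = 2168/7.
DWL = ½ × 2 × (1084/7 − 1072/7) = 12/7; fraction = (12/7) / (2168/7) = 3/542.

DWL / government spending = 3/542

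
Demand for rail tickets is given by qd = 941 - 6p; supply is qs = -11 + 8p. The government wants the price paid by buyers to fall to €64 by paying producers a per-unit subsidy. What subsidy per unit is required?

Required subsidy s = €7 per unit

At a buyer price of 64, quantity demanded is 941 − 6·64 = 557.
Sellers supply 557 only when they receive ps with -11 + 8·ps = 557, i.e. ps = 71.
s = ps − pb = 71 − 64 = 7.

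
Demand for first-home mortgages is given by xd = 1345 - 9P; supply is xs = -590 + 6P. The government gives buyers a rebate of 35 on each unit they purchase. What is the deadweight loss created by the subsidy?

Deadweight loss = 2205

Pre-subsidy: 1345 - 9P = -590 + 6P gives P* = 129, x* = 184.
With the rebate, buyers effectively pay Pb = Ps − 35, where Ps is the price sellers receive.
Demand in terms of Ps becomes xd = 1345 − 9(Ps − 35) = 1660 - 9Ps. Setting this equal to supply: 1660 - 9Ps = -590 + 6Ps, so Ps = 150.
Buyers pay Pb = 150 − 35 = 115; x' = -590 + 6·150 = 310.
The subsidy expands output by 310 − 184 = 126 past the efficient level; on those units the gap between marginal cost and willingness to pay runs from 0 up to 35.
DWL = ½ × 35 × 126 = 2205.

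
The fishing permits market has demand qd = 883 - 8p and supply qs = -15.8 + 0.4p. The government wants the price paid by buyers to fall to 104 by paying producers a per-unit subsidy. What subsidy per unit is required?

At a buyer price of 104, quantity demanded is 883 − 8·104 = 51.
Sellers supply 51 only when they receive ps with -15.8 + 0.4·ps = 51, i.e. ps = 167.
s = ps − pb = 167 − 104 = 63.

Required subsidy s = 63 per unit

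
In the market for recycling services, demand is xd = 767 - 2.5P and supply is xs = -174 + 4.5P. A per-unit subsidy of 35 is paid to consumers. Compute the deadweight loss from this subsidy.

Deadweight loss = 984.375

Pre-subsidy: 767 - 2.5P = -174 + 4.5P gives P* = 941/7, x* = 6033/14.
With the rebate, buyers effectively pay Pb = Ps − 35, where Ps is the price sellers receive.
Demand in terms of Ps becomes xd = 767 − 2.5(Ps − 35) = 854.5 - 2.5Ps. Setting this equal to supply: 854.5 - 2.5Ps = -174 + 4.5Ps, so Ps = 2057/14.
Buyers pay Pb = 2057/14 − 35 = 1567/14; x' = -174 + 4.5·(2057/14) = 13641/28.
The subsidy expands output by 13641/28 − 6033/14 = 56.25 past the efficient level; on those units the gap between marginal cost and willingness to pay runs from 0 up to 35.
DWL = ½ × 35 × 56.25 = 984.375.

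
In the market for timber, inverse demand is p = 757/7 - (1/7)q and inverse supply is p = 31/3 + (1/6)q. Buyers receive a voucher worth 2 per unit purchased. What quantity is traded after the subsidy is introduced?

q' = 4192/13

Pre-subsidy: 757/7 - (1/7)q = 31/3 + (1/6)q gives q* = 316 and p* = 63.
With the rebate, buyers effectively pay pb = ps − 2, where ps is the price sellers receive.
On the curves, pb = 757/7 - (1/7)q and ps = 31/3 + (1/6)q; the wedge ps − pb = 2 gives 31/3 + (1/6)q − (757/7 - (1/7)q) = 2, so q' = 4192/13.
Then pb = 757/7 − (1/7)·(4192/13) = 807/13 and ps = 31/3 + (1/6)·(4192/13) = 833/13.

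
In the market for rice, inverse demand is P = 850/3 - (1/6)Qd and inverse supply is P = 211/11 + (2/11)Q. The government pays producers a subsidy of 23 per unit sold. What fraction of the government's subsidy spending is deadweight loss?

DWL / government spending = 33/824

Pre-subsidy: 850/3 - (1/6)Q = 211/11 + (2/11)Q gives Q* = 758 and P* = 157.
With the subsidy, sellers receive Ps = Pb + 23 for each unit, where Pb is the price buyers pay.
On the curves, Pb = 850/3 - (1/6)Q and Ps = 211/11 + (2/11)Q; the wedge Ps − Pb = 23 gives 211/11 + (2/11)Q − (850/3 - (1/6)Q) = 23, so Q' = 824.
Then Pb = 850/3 − (1/6)·824 = 146 and Ps = 211/11 + (2/11)·824 = 169.
ΔCS = ½(758 + 824)(157 − 146) = 8701; ΔPS = ½(758 + 824)(169 − 157) = 9492.
Government spending = 23 × 824 = 18952.
DWL = ½ × 23 × (824 − 758) = 759; fraction = 759 / 18952 = 33/824.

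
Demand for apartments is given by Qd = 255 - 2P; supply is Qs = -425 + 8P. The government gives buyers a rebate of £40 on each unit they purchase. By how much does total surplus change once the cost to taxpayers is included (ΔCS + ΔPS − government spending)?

Pre-subsidy: 255 - 2P = -425 + 8P gives P* = 68, Q* = 119.
With the rebate, buyers effectively pay Pb = Ps − 40, where Ps is the price sellers receive.
Demand in terms of Ps becomes Qd = 255 − 2(Ps − 40) = 335 - 2Ps. Setting this equal to supply: 335 - 2Ps = -425 + 8Ps, so Ps = 76.
Buyers pay Pb = 76 − 40 = 36; Q' = -425 + 8·76 = 183.
ΔCS = ½(119 + 183)(68 − 36) = 4832; ΔPS = ½(119 + 183)(76 − 68) = 1208.
Government spending = 40 × 183 = 7320.
Net change = 4832 + 1208 − 7320 = -1280. The loss equals the DWL triangle ½·40·64.

Net change in total surplus = -£1280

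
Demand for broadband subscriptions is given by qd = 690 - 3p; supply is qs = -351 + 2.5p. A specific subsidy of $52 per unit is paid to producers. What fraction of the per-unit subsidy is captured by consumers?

Consumer share = 5/11

Pre-subsidy: 690 - 3p = -351 + 2.5p gives p* = 2082/11, q* = 1344/11.
With the subsidy, sellers receive ps = pb + 52 for each unit, where pb is the price buyers pay.
Supply in terms of pb becomes qs = -351 + 2.5(pb + 52) = -221 + 2.5pb. Setting this equal to demand: 690 - 3pb = -221 + 2.5pb, so pb = 1822/11.
Sellers receive ps = 1822/11 + 52 = 2394/11; q' = 690 − 3·(1822/11) = 2124/11.
Buyers' price falls by p* − pb = 2082/11 − 1822/11 = 260/11; sellers' price rises by ps − p* = 2394/11 − 2082/11 = 312/11.
So consumers capture (260/11)/52 = 5/11 of each unit of subsidy.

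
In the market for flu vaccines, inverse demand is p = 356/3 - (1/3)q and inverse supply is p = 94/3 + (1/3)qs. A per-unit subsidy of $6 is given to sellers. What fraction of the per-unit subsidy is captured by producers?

Producer share = 0.5

Pre-subsidy: 356/3 - (1/3)q = 94/3 + (1/3)q gives q* = 131 and p* = 75.
With the subsidy, sellers receive ps = pb + 6 for each unit, where pb is the price buyers pay.
On the curves, pb = 356/3 - (1/3)q and ps = 94/3 + (1/3)q; the wedge ps − pb = 6 gives 94/3 + (1/3)q − (356/3 - (1/3)q) = 6, so q' = 140.
Then pb = 356/3 − (1/3)·140 = 72 and ps = 94/3 + (1/3)·140 = 78.
Buyers' price falls by p* − pb = 75 − 72 = 3; sellers' price rises by ps − p* = 78 − 75 = 3.
So producers capture 3/6 = 0.5 of each unit of subsidy.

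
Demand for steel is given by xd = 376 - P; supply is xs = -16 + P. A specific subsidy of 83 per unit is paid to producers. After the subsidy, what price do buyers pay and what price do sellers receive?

Pre-subsidy: 376 - P = -16 + P gives P* = 196, x* = 180.
With the subsidy, sellers receive Ps = Pb + 83 for each unit, where Pb is the price buyers pay.
Supply in terms of Pb becomes xs = -16 + 1(Pb + 83) = 67 + Pb. Setting this equal to demand: 376 - Pb = 67 + Pb, so Pb = 154.5.
Sellers receive Ps = 154.5 + 83 = 237.5; x' = 376 − 1·154.5 = 221.5.

Buyers pay 154.5; sellers receive 237.5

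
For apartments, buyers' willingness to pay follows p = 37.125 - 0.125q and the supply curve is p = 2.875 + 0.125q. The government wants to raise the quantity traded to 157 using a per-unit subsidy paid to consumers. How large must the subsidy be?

At q = 157, from the demand curve buyers pay pb = 37.125 − 0.125·157 = 17.5; from the supply curve sellers need ps = 2.875 + 0.125·157 = 22.5.
The subsidy must fill the gap: s = ps − pb = 22.5 − 17.5 = 5.

Required subsidy s = 5 per unit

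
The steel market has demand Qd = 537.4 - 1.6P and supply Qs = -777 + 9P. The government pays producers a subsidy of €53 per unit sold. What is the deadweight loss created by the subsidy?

Pre-subsidy: 537.4 - 1.6P = -777 + 9P gives P* = 124, Q* = 339.
With the subsidy, sellers receive Ps = Pb + 53 for each unit, where Pb is the price buyers pay.
Supply in terms of Pb becomes Qs = -777 + 9(Pb + 53) = -300 + 9Pb. Setting this equal to demand: 537.4 - 1.6Pb = -300 + 9Pb, so Pb = 79.
Sellers receive Ps = 79 + 53 = 132; Q' = 537.4 − 1.6·79 = 411.
The subsidy expands output by 411 − 339 = 72 past the efficient level; on those units the gap between marginal cost and willingness to pay runs from 0 up to 53.
DWL = ½ × 53 × 72 = 1908.

Deadweight loss = €1908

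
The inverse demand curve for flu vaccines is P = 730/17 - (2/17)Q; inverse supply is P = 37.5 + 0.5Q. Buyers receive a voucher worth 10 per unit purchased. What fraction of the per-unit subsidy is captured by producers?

Pre-subsidy: 730/17 - (2/17)Q = 37.5 + 0.5Q gives Q* = 185/21 and P* = 880/21.
With the rebate, buyers effectively pay Pb = Ps − 10, where Ps is the price sellers receive.
On the curves, Pb = 730/17 - (2/17)Q and Ps = 37.5 + 0.5Q; the wedge Ps − Pb = 10 gives 37.5 + 0.5Q − (730/17 - (2/17)Q) = 10, so Q' = 25.
Then Pb = 730/17 − (2/17)·25 = 40 and Ps = 37.5 + 0.5·25 = 50.
Buyers' price falls by P* − Pb = 880/21 − 40 = 40/21; sellers' price rises by Ps − P* = 50 − 880/21 = 170/21.
So producers capture (170/21)/10 = 17/21 of each unit of subsidy.

Producer share = 17/21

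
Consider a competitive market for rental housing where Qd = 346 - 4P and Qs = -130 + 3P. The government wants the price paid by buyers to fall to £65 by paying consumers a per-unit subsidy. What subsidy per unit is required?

Required subsidy s = £7 per unit

At a buyer price of 65, quantity demanded is 346 − 4·65 = 86.
Sellers supply 86 only when they receive Ps with -130 + 3·Ps = 86, i.e. Ps = 72.
s = Ps − Pb = 72 − 65 = 7.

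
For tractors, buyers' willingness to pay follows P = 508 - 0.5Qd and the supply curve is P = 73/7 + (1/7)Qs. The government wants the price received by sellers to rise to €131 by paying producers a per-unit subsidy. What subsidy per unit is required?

At a seller price of 131, quantity supplied is -73 + 7·131 = 844.
Buyers absorb 844 only when they pay Pb = 508 − 0.5·844 = 86.
s = Ps − Pb = 131 − 86 = 45.

Required subsidy s = €45 per unit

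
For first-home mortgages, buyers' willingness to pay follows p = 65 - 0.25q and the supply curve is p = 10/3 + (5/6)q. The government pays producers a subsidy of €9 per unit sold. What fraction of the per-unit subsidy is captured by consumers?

Pre-subsidy: 65 - 0.25q = 10/3 + (5/6)q gives q* = 740/13 and p* = 660/13.
With the subsidy, sellers receive ps = pb + 9 for each unit, where pb is the price buyers pay.
On the curves, pb = 65 - 0.25q and ps = 10/3 + (5/6)q; the wedge ps − pb = 9 gives 10/3 + (5/6)q − (65 - 0.25q) = 9, so q' = 848/13.
Then pb = 65 − 0.25·(848/13) = 633/13 and ps = 10/3 + (5/6)·(848/13) = 750/13.
Buyers' price falls by p* − pb = 660/13 − 633/13 = 27/13; sellers' price rises by ps − p* = 750/13 − 660/13 = 90/13.
So consumers capture (27/13)/9 = 3/13 of each unit of subsidy.

Consumer share = 3/13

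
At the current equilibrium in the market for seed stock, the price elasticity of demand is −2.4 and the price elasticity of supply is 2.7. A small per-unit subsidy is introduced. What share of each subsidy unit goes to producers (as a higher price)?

For a small subsidy around the equilibrium, the benefit split depends on the relative slopes, which at a point are proportional to the elasticities.
Buyer share = εs/(εs + |εd|) = 2.7/(2.7 + 2.4) = 9/17; seller share = |εd|/(εs + |εd|) = 8/17.
So producers capture 8/17 of the subsidy.

Producer share = 8/17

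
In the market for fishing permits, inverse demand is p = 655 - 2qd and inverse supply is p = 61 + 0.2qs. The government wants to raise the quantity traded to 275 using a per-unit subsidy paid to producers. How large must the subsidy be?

At q = 275, from the demand curve buyers pay pb = 655 − 2·275 = 105; from the supply curve sellers need ps = 61 + 0.2·275 = 116.
The subsidy must fill the gap: s = ps − pb = 116 − 105 = 11.

Required subsidy s = 11 per unit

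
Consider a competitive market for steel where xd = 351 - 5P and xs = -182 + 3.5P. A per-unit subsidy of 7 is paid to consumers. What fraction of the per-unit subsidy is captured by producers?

Producer share = 10/17

Pre-subsidy: 351 - 5P = -182 + 3.5P gives P* = 1066/17, x* = 637/17.
With the rebate, buyers effectively pay Pb = Ps − 7, where Ps is the price sellers receive.
Demand in terms of Ps becomes xd = 351 − 5(Ps − 7) = 386 - 5Ps. Setting this equal to supply: 386 - 5Ps = -182 + 3.5Ps, so Ps = 1136/17.
Buyers pay Pb = 1136/17 − 7 = 1017/17; x' = -182 + 3.5·(1136/17) = 882/17.
Buyers' price falls by P* − Pb = 1066/17 − 1017/17 = 49/17; sellers' price rises by Ps − P* = 1136/17 − 1066/17 = 70/17.
So producers capture (70/17)/7 = 10/17 of each unit of subsidy.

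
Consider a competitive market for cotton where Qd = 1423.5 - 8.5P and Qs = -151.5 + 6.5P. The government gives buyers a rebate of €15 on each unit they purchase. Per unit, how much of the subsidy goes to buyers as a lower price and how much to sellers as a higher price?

Pre-subsidy: 1423.5 - 8.5P = -151.5 + 6.5P gives P* = 105, Q* = 531.
With the rebate, buyers effectively pay Pb = Ps − 15, where Ps is the price sellers receive.
Demand in terms of Ps becomes Qd = 1423.5 − 8.5(Ps − 15) = 1551 - 8.5Ps. Setting this equal to supply: 1551 - 8.5Ps = -151.5 + 6.5Ps, so Ps = 113.5.
Buyers pay Pb = 113.5 − 15 = 98.5; Q' = -151.5 + 6.5·113.5 = 586.25.
Buyers' price falls by P* − Pb = 105 − 98.5 = 6.5; sellers' price rises by Ps − P* = 113.5 − 105 = 8.5.

Buyers gain €6.5 per unit; sellers gain €8.5 per unit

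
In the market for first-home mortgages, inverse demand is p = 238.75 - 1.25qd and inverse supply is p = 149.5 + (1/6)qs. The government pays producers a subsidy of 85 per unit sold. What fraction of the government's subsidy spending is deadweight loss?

DWL / government spending = 10/41

Pre-subsidy: 238.75 - 1.25q = 149.5 + (1/6)q gives q* = 63 and p* = 160.
With the subsidy, sellers receive ps = pb + 85 for each unit, where pb is the price buyers pay.
On the curves, pb = 238.75 - 1.25q and ps = 149.5 + (1/6)q; the wedge ps − pb = 85 gives 149.5 + (1/6)q − (238.75 - 1.25q) = 85, so q' = 123.
Then pb = 238.75 − 1.25·123 = 85 and ps = 149.5 + (1/6)·123 = 170.
ΔCS = ½(63 + 123)(160 − 85) = 6975; ΔPS = ½(63 + 123)(170 − 160) = 930.
Government spending = 85 × 123 = 10455.
DWL = ½ × 85 × (123 − 63) = 2550; fraction = 2550 / 10455 = 10/41.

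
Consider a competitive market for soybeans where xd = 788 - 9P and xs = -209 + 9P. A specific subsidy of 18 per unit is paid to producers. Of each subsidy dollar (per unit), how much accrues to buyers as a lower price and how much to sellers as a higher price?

Pre-subsidy: 788 - 9P = -209 + 9P gives P* = 997/18, x* = 289.5.
With the subsidy, sellers receive Ps = Pb + 18 for each unit, where Pb is the price buyers pay.
Supply in terms of Pb becomes xs = -209 + 9(Pb + 18) = -47 + 9Pb. Setting this equal to demand: 788 - 9Pb = -47 + 9Pb, so Pb = 835/18.
Sellers receive Ps = 835/18 + 18 = 1159/18; x' = 788 − 9·(835/18) = 370.5.
Buyers' price falls by P* − Pb = 997/18 − 835/18 = 9; sellers' price rises by Ps − P* = 1159/18 − 997/18 = 9.

Buyers gain 9 per unit; sellers gain 9 per unit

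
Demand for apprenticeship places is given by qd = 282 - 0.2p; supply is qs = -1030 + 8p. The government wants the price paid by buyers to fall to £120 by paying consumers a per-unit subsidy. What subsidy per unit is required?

Required subsidy s = £41 per unit

At a buyer price of 120, quantity demanded is 282 − 0.2·120 = 258.
Sellers supply 258 only when they receive ps with -1030 + 8·ps = 258, i.e. ps = 161.
s = ps − pb = 161 − 120 = 41.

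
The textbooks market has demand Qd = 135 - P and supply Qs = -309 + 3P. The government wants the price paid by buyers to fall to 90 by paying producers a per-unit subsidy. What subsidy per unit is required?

Required subsidy s = 28 per unit

At a buyer price of 90, quantity demanded is 135 − 1·90 = 45.
Sellers supply 45 only when they receive Ps with -309 + 3·Ps = 45, i.e. Ps = 118.
s = Ps − Pb = 118 − 90 = 28.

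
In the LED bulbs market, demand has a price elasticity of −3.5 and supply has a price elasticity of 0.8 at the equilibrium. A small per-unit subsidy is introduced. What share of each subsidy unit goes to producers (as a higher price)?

Producer share = 35/43

For a small subsidy around the equilibrium, the benefit split depends on the relative slopes, which at a point are proportional to the elasticities.
Buyer share = εs/(εs + |εd|) = 0.8/(0.8 + 3.5) = 8/43; seller share = |εd|/(εs + |εd|) = 35/43.
So producers capture 35/43 of the subsidy.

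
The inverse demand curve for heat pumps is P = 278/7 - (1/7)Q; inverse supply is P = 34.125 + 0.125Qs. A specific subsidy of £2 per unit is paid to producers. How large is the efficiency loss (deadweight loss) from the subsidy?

Deadweight loss = 112/15

Pre-subsidy: 278/7 - (1/7)Q = 34.125 + 0.125Q gives Q* = 313/15 and P* = 551/15.
With the subsidy, sellers receive Ps = Pb + 2 for each unit, where Pb is the price buyers pay.
On the curves, Pb = 278/7 - (1/7)Q and Ps = 34.125 + 0.125Q; the wedge Ps − Pb = 2 gives 34.125 + 0.125Q − (278/7 - (1/7)Q) = 2, so Q' = 85/3.
Then Pb = 278/7 − (1/7)·(85/3) = 107/3 and Ps = 34.125 + 0.125·(85/3) = 113/3.
The subsidy expands output by 85/3 − 313/15 = 112/15 past the efficient level; on those units the gap between marginal cost and willingness to pay runs from 0 up to 2.
DWL = ½ × 2 × 112/15 = 112/15.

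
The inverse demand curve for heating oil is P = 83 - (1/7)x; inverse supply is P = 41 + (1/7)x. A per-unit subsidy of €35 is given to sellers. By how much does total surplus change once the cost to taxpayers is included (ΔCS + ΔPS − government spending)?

Pre-subsidy: 83 - (1/7)x = 41 + (1/7)x gives x* = 147 and P* = 62.
With the subsidy, sellers receive Ps = Pb + 35 for each unit, where Pb is the price buyers pay.
On the curves, Pb = 83 - (1/7)x and Ps = 41 + (1/7)x; the wedge Ps − Pb = 35 gives 41 + (1/7)x − (83 - (1/7)x) = 35, so x' = 269.5.
Then Pb = 83 − (1/7)·269.5 = 44.5 and Ps = 41 + (1/7)·269.5 = 79.5.
ΔCS = ½(147 + 269.5)(62 − 44.5) = 3644.375; ΔPS = ½(147 + 269.5)(79.5 − 62) = 3644.375.
Government spending = 35 × 269.5 = 9432.5.
Net change = 3644.375 + 3644.375 − 9432.5 = -2143.75. The loss equals the DWL triangle ½·35·122.5.

Net change in total surplus = -€2143.75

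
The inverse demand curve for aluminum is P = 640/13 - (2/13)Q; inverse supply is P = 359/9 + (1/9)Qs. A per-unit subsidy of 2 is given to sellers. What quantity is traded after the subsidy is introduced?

Q' = 1327/31

Pre-subsidy: 640/13 - (2/13)Q = 359/9 + (1/9)Q gives Q* = 1093/31 and P* = 1358/31.
With the subsidy, sellers receive Ps = Pb + 2 for each unit, where Pb is the price buyers pay.
On the curves, Pb = 640/13 - (2/13)Q and Ps = 359/9 + (1/9)Q; the wedge Ps − Pb = 2 gives 359/9 + (1/9)Q − (640/13 - (2/13)Q) = 2, so Q' = 1327/31.
Then Pb = 640/13 − (2/13)·(1327/31) = 1322/31 and Ps = 359/9 + (1/9)·(1327/31) = 1384/31.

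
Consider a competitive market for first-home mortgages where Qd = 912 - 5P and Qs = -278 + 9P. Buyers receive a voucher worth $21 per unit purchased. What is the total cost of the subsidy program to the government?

Pre-subsidy: 912 - 5P = -278 + 9P gives P* = 85, Q* = 487.
With the rebate, buyers effectively pay Pb = Ps − 21, where Ps is the price sellers receive.
Demand in terms of Ps becomes Qd = 912 − 5(Ps − 21) = 1017 - 5Ps. Setting this equal to supply: 1017 - 5Ps = -278 + 9Ps, so Ps = 92.5.
Buyers pay Pb = 92.5 − 21 = 71.5; Q' = -278 + 9·92.5 = 554.5.
Government outlay = subsidy × quantity = 21 × 554.5 = 11644.5.

Government cost = $11644.5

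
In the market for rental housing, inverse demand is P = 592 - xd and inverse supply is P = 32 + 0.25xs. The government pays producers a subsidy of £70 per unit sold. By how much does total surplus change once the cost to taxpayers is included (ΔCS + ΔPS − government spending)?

Pre-subsidy: 592 - x = 32 + 0.25x gives x* = 448 and P* = 144.
With the subsidy, sellers receive Ps = Pb + 70 for each unit, where Pb is the price buyers pay.
On the curves, Pb = 592 - x and Ps = 32 + 0.25x; the wedge Ps − Pb = 70 gives 32 + 0.25x − (592 - x) = 70, so x' = 504.
Then Pb = 592 − 1·504 = 88 and Ps = 32 + 0.25·504 = 158.
ΔCS = ½(448 + 504)(144 − 88) = 26656; ΔPS = ½(448 + 504)(158 − 144) = 6664.
Government spending = 70 × 504 = 35280.
Net change = 26656 + 6664 − 35280 = -1960. The loss equals the DWL triangle ½·70·56.

Net change in total surplus = -£1960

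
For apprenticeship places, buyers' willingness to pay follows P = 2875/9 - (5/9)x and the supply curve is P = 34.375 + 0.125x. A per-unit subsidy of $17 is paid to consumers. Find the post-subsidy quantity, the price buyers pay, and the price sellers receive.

Pre-subsidy: 2875/9 - (5/9)x = 34.375 + 0.125x gives x* = 20525/49 and P* = 4250/49.
With the rebate, buyers effectively pay Pb = Ps − 17, where Ps is the price sellers receive.
On the curves, Pb = 2875/9 - (5/9)x and Ps = 34.375 + 0.125x; the wedge Ps − Pb = 17 gives 34.375 + 0.125x − (2875/9 - (5/9)x) = 17, so x' = 3107/7.
Then Pb = 2875/9 − (5/9)·(3107/7) = 510/7 and Ps = 34.375 + 0.125·(3107/7) = 629/7.

x' = 3107/7; buyers pay 510/7; sellers receive 629/7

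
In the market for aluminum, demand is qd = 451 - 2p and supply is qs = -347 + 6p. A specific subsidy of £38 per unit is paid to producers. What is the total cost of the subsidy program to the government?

Pre-subsidy: 451 - 2p = -347 + 6p gives p* = 99.75, q* = 251.5.
With the subsidy, sellers receive ps = pb + 38 for each unit, where pb is the price buyers pay.
Supply in terms of pb becomes qs = -347 + 6(pb + 38) = -119 + 6pb. Setting this equal to demand: 451 - 2pb = -119 + 6pb, so pb = 71.25.
Sellers receive ps = 71.25 + 38 = 109.25; q' = 451 − 2·71.25 = 308.5.
Government outlay = subsidy × quantity = 38 × 308.5 = 11723.

Government cost = £11723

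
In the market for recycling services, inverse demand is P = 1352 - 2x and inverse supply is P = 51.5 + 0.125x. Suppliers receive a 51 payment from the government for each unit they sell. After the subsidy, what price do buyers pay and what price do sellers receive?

Pre-subsidy: 1352 - 2x = 51.5 + 0.125x gives x* = 612 and P* = 128.
With the subsidy, sellers receive Ps = Pb + 51 for each unit, where Pb is the price buyers pay.
On the curves, Pb = 1352 - 2x and Ps = 51.5 + 0.125x; the wedge Ps − Pb = 51 gives 51.5 + 0.125x − (1352 - 2x) = 51, so x' = 636.
Then Pb = 1352 − 2·636 = 80 and Ps = 51.5 + 0.125·636 = 131.

Buyers pay 80; sellers receive 131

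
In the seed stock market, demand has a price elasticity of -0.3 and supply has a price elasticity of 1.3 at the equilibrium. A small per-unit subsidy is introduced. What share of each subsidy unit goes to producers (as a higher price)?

Producer share = 0.1875

For a small subsidy around the equilibrium, the benefit split depends on the relative slopes, which at a point are proportional to the elasticities.
Buyer share = εs/(εs + |εd|) = 1.3/(1.3 + 0.3) = 0.8125; seller share = |εd|/(εs + |εd|) = 0.1875.
So producers capture 0.1875 of the subsidy.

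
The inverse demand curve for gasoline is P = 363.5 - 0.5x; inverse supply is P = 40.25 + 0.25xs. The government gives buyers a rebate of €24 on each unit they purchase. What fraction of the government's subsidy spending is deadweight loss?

Pre-subsidy: 363.5 - 0.5x = 40.25 + 0.25x gives x* = 431 and P* = 148.
With the rebate, buyers effectively pay Pb = Ps − 24, where Ps is the price sellers receive.
On the curves, Pb = 363.5 - 0.5x and Ps = 40.25 + 0.25x; the wedge Ps − Pb = 24 gives 40.25 + 0.25x − (363.5 - 0.5x) = 24, so x' = 463.
Then Pb = 363.5 − 0.5·463 = 132 and Ps = 40.25 + 0.25·463 = 156.
ΔCS = ½(431 + 463)(148 − 132) = 7152; ΔPS = ½(431 + 463)(156 − 148) = 3576.
Government spending = 24 × 463 = 11112.
DWL = ½ × 24 × (463 − 431) = 384; fraction = 384 / 11112 = 16/463.

DWL / government spending = 16/463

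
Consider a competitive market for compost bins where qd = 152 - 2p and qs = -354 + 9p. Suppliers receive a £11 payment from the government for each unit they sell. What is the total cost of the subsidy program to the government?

Pre-subsidy: 152 - 2p = -354 + 9p gives p* = 46, q* = 60.
With the subsidy, sellers receive ps = pb + 11 for each unit, where pb is the price buyers pay.
Supply in terms of pb becomes qs = -354 + 9(pb + 11) = -255 + 9pb. Setting this equal to demand: 152 - 2pb = -255 + 9pb, so pb = 37.
Sellers receive ps = 37 + 11 = 48; q' = 152 − 2·37 = 78.
Government outlay = subsidy × quantity = 11 × 78 = 858.

Government cost = £858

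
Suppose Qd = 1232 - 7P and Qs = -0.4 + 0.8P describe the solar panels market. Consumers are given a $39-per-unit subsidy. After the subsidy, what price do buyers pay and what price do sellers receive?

Buyers pay $154; sellers receive $193

Pre-subsidy: 1232 - 7P = -0.4 + 0.8P gives P* = 158, Q* = 126.
With the rebate, buyers effectively pay Pb = Ps − 39, where Ps is the price sellers receive.
Demand in terms of Ps becomes Qd = 1232 − 7(Ps − 39) = 1505 - 7Ps. Setting this equal to supply: 1505 - 7Ps = -0.4 + 0.8Ps, so Ps = 193.
Buyers pay Pb = 193 − 39 = 154; Q' = -0.4 + 0.8·193 = 154.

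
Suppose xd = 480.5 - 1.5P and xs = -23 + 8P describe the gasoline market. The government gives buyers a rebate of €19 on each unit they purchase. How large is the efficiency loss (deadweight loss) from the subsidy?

Deadweight loss = €228

Pre-subsidy: 480.5 - 1.5P = -23 + 8P gives P* = 53, x* = 401.
With the rebate, buyers effectively pay Pb = Ps − 19, where Ps is the price sellers receive.
Demand in terms of Ps becomes xd = 480.5 − 1.5(Ps − 19) = 509 - 1.5Ps. Setting this equal to supply: 509 - 1.5Ps = -23 + 8Ps, so Ps = 56.
Buyers pay Pb = 56 − 19 = 37; x' = -23 + 8·56 = 425.
The subsidy expands output by 425 − 401 = 24 past the efficient level; on those units the gap between marginal cost and willingness to pay runs from 0 up to 19.
DWL = ½ × 19 × 24 = 228.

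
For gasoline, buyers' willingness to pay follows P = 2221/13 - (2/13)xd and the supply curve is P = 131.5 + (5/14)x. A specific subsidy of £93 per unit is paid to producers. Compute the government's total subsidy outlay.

Pre-subsidy: 2221/13 - (2/13)x = 131.5 + (5/14)x gives x* = 77 and P* = 159.
With the subsidy, sellers receive Ps = Pb + 93 for each unit, where Pb is the price buyers pay.
On the curves, Pb = 2221/13 - (2/13)x and Ps = 131.5 + (5/14)x; the wedge Ps − Pb = 93 gives 131.5 + (5/14)x − (2221/13 - (2/13)x) = 93, so x' = 259.
Then Pb = 2221/13 − (2/13)·259 = 131 and Ps = 131.5 + (5/14)·259 = 224.
Government outlay = subsidy × quantity = 93 × 259 = 24087.

Government cost = £24087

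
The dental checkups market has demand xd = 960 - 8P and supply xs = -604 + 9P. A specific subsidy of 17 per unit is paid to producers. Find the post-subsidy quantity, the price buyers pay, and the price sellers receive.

Pre-subsidy: 960 - 8P = -604 + 9P gives P* = 92, x* = 224.
With the subsidy, sellers receive Ps = Pb + 17 for each unit, where Pb is the price buyers pay.
Supply in terms of Pb becomes xs = -604 + 9(Pb + 17) = -451 + 9Pb. Setting this equal to demand: 960 - 8Pb = -451 + 9Pb, so Pb = 83.
Sellers receive Ps = 83 + 17 = 100; x' = 960 − 8·83 = 296.

x' = 296; buyers pay 83; sellers receive 100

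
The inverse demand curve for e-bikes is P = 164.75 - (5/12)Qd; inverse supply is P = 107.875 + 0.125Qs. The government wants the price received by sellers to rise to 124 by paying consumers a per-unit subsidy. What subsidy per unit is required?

At a seller price of 124, quantity supplied is -863 + 8·124 = 129.
Buyers absorb 129 only when they pay Pb = 164.75 − (5/12)·129 = 111.
s = Ps − Pb = 124 − 111 = 13.

Required subsidy s = 13 per unit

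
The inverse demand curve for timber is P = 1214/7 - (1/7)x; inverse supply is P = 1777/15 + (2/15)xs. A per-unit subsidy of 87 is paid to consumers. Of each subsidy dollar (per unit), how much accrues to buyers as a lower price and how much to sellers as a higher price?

Buyers gain 45 per unit; sellers gain 42 per unit

Pre-subsidy: 1214/7 - (1/7)x = 1777/15 + (2/15)x gives x* = 199 and P* = 145.
With the rebate, buyers effectively pay Pb = Ps − 87, where Ps is the price sellers receive.
On the curves, Pb = 1214/7 - (1/7)x and Ps = 1777/15 + (2/15)x; the wedge Ps − Pb = 87 gives 1777/15 + (2/15)x − (1214/7 - (1/7)x) = 87, so x' = 514.
Then Pb = 1214/7 − (1/7)·514 = 100 and Ps = 1777/15 + (2/15)·514 = 187.
Buyers' price falls by P* − Pb = 145 − 100 = 45; sellers' price rises by Ps − P* = 187 − 145 = 42.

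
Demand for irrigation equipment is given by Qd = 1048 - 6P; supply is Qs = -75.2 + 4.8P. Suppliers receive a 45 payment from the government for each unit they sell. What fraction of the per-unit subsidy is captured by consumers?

Consumer share = 4/9

Pre-subsidy: 1048 - 6P = -75.2 + 4.8P gives P* = 104, Q* = 424.
With the subsidy, sellers receive Ps = Pb + 45 for each unit, where Pb is the price buyers pay.
Supply in terms of Pb becomes Qs = -75.2 + 4.8(Pb + 45) = 140.8 + 4.8Pb. Setting this equal to demand: 1048 - 6Pb = 140.8 + 4.8Pb, so Pb = 84.
Sellers receive Ps = 84 + 45 = 129; Q' = 1048 − 6·84 = 544.
Buyers' price falls by P* − Pb = 104 − 84 = 20; sellers' price rises by Ps − P* = 129 − 104 = 25.
So consumers capture 20/45 = 4/9 of each unit of subsidy.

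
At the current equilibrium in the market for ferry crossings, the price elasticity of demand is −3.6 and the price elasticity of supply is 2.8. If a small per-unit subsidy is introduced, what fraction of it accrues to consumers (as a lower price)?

Consumer share = 0.4375

For a small subsidy around the equilibrium, the benefit split depends on the relative slopes, which at a point are proportional to the elasticities.
Buyer share = εs/(εs + |εd|) = 2.8/(2.8 + 3.6) = 0.4375; seller share = |εd|/(εs + |εd|) = 0.5625.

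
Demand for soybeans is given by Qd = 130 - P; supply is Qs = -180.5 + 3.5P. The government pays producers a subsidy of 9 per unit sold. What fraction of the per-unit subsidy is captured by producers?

Pre-subsidy: 130 - P = -180.5 + 3.5P gives P* = 69, Q* = 61.
With the subsidy, sellers receive Ps = Pb + 9 for each unit, where Pb is the price buyers pay.
Supply in terms of Pb becomes Qs = -180.5 + 3.5(Pb + 9) = -149 + 3.5Pb. Setting this equal to demand: 130 - Pb = -149 + 3.5Pb, so Pb = 62.
Sellers receive Ps = 62 + 9 = 71; Q' = 130 − 1·62 = 68.
Buyers' price falls by P* − Pb = 69 − 62 = 7; sellers' price rises by Ps − P* = 71 − 69 = 2.
So producers capture 2/9 = 2/9 of each unit of subsidy.

Producer share = 2/9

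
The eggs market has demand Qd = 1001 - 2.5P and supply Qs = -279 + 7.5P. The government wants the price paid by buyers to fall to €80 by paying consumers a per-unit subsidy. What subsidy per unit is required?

At a buyer price of 80, quantity demanded is 1001 − 2.5·80 = 801.
Sellers supply 801 only when they receive Ps with -279 + 7.5·Ps = 801, i.e. Ps = 144.
s = Ps − Pb = 144 − 80 = 64.

Required subsidy s = €64 per unit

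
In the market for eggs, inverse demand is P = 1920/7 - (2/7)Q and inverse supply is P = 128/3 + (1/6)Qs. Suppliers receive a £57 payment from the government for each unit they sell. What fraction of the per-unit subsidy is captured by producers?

Producer share = 7/19

Pre-subsidy: 1920/7 - (2/7)Q = 128/3 + (1/6)Q gives Q* = 512 and P* = 128.
With the subsidy, sellers receive Ps = Pb + 57 for each unit, where Pb is the price buyers pay.
On the curves, Pb = 1920/7 - (2/7)Q and Ps = 128/3 + (1/6)Q; the wedge Ps − Pb = 57 gives 128/3 + (1/6)Q − (1920/7 - (2/7)Q) = 57, so Q' = 638.
Then Pb = 1920/7 − (2/7)·638 = 92 and Ps = 128/3 + (1/6)·638 = 149.
Buyers' price falls by P* − Pb = 128 − 92 = 36; sellers' price rises by Ps − P* = 149 − 128 = 21.
So producers capture 21/57 = 7/19 of each unit of subsidy.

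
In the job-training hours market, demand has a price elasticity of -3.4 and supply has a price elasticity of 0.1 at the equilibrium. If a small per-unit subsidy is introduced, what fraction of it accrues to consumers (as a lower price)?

Consumer share = 1/35

For a small subsidy around the equilibrium, the benefit split depends on the relative slopes, which at a point are proportional to the elasticities.
Buyer share = εs/(εs + |εd|) = 0.1/(0.1 + 3.4) = 1/35; seller share = |εd|/(εs + |εd|) = 34/35.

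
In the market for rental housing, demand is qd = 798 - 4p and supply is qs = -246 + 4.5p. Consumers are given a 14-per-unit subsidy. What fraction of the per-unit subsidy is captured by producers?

Pre-subsidy: 798 - 4p = -246 + 4.5p gives p* = 2088/17, q* = 5214/17.
With the rebate, buyers effectively pay pb = ps − 14, where ps is the price sellers receive.
Demand in terms of ps becomes qd = 798 − 4(ps − 14) = 854 - 4ps. Setting this equal to supply: 854 - 4ps = -246 + 4.5ps, so ps = 2200/17.
Buyers pay pb = 2200/17 − 14 = 1962/17; q' = -246 + 4.5·(2200/17) = 5718/17.
Buyers' price falls by p* − pb = 2088/17 − 1962/17 = 126/17; sellers' price rises by ps − p* = 2200/17 − 2088/17 = 112/17.
So producers capture (112/17)/14 = 8/17 of each unit of subsidy.

Producer share = 8/17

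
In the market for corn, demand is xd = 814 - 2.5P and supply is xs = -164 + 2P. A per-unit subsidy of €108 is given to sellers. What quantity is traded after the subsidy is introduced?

x' = 1172/3

Pre-subsidy: 814 - 2.5P = -164 + 2P gives P* = 652/3, x* = 812/3.
With the subsidy, sellers receive Ps = Pb + 108 for each unit, where Pb is the price buyers pay.
Supply in terms of Pb becomes xs = -164 + 2(Pb + 108) = 52 + 2Pb. Setting this equal to demand: 814 - 2.5Pb = 52 + 2Pb, so Pb = 508/3.
Sellers receive Ps = 508/3 + 108 = 832/3; x' = 814 − 2.5·(508/3) = 1172/3.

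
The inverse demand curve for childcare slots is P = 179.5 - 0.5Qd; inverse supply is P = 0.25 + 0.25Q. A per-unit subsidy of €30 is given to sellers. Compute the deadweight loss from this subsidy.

Deadweight loss = €600

Pre-subsidy: 179.5 - 0.5Q = 0.25 + 0.25Q gives Q* = 239 and P* = 60.
With the subsidy, sellers receive Ps = Pb + 30 for each unit, where Pb is the price buyers pay.
On the curves, Pb = 179.5 - 0.5Q and Ps = 0.25 + 0.25Q; the wedge Ps − Pb = 30 gives 0.25 + 0.25Q − (179.5 - 0.5Q) = 30, so Q' = 279.
Then Pb = 179.5 − 0.5·279 = 40 and Ps = 0.25 + 0.25·279 = 70.
The subsidy expands output by 279 − 239 = 40 past the efficient level; on those units the gap between marginal cost and willingness to pay runs from 0 up to 30.
DWL = ½ × 30 × 40 = 600.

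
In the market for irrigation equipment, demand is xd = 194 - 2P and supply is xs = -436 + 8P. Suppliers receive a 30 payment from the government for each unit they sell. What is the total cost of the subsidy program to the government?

Pre-subsidy: 194 - 2P = -436 + 8P gives P* = 63, x* = 68.
With the subsidy, sellers receive Ps = Pb + 30 for each unit, where Pb is the price buyers pay.
Supply in terms of Pb becomes xs = -436 + 8(Pb + 30) = -196 + 8Pb. Setting this equal to demand: 194 - 2Pb = -196 + 8Pb, so Pb = 39.
Sellers receive Ps = 39 + 30 = 69; x' = 194 − 2·39 = 116.
Government outlay = subsidy × quantity = 30 × 116 = 3480.

Government cost = 3480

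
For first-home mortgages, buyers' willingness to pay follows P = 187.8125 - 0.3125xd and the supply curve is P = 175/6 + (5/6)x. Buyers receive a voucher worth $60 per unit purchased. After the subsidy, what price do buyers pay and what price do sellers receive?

Buyers pay 1410/11; sellers receive 2070/11

Pre-subsidy: 187.8125 - 0.3125x = 175/6 + (5/6)x gives x* = 1523/11 and P* = 1590/11.
With the rebate, buyers effectively pay Pb = Ps − 60, where Ps is the price sellers receive.
On the curves, Pb = 187.8125 - 0.3125x and Ps = 175/6 + (5/6)x; the wedge Ps − Pb = 60 gives 175/6 + (5/6)x − (187.8125 - 0.3125x) = 60, so x' = 2099/11.
Then Pb = 187.8125 − 0.3125·(2099/11) = 1410/11 and Ps = 175/6 + (5/6)·(2099/11) = 2070/11.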